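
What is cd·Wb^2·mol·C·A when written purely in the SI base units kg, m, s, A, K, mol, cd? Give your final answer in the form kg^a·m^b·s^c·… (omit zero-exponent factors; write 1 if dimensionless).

kg²·m⁴·s⁻³·mol·cd

Wb = V·s (flux: a volt is a weber per second),
    = kg·m²·s⁻²·A⁻¹.
So Wb² = kg²·m⁴·s⁻⁴·A⁻².
C = A·s = s·A (charge = current × time).
Combining: cd·Wb²·mol·C·A = cd · (kg²·m⁴·s⁻⁴·A⁻²) · mol · (s·A) · A = kg²·m⁴·s⁻³·mol·cd.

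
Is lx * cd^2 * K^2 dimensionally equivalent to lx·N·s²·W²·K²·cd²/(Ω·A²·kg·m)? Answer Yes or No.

Left side:
  lx = lm/m² (illuminance = luminous flux per area),
      = m⁻²·cd.
  Combining: lx·cd²·K² = (m⁻²·cd) · cd² · K² = m⁻²·K²·cd³.
Right side:
  lx = lm/m² (illuminance = luminous flux per area),
      = m⁻²·cd.
  N = kg·m/s² = kg·m·s⁻² (force = mass × acceleration).
  Ω = V/A (resistance = voltage per current),
      = kg·m²·s⁻³·A⁻².
  So Ω⁻¹ = kg⁻¹·m⁻²·s³·A².
  W = J/s (power = energy per time),
      = kg·m²·s⁻³.
  So W² = kg²·m⁴·s⁻⁶.
  Combining: lx·N·Ω⁻¹·s²·A⁻²·kg⁻¹·W²·K²·m⁻¹·cd² = (m⁻²·cd) · (kg·m·s⁻²) · (kg⁻¹·m⁻²·s³·A²) · s² · A⁻² · kg⁻¹ · (kg²·m⁴·s⁻⁶) · K² · m⁻¹ · cd² = kg·s⁻³·K²·cd³.
Left is m⁻²·K²·cd³; right is kg·s⁻³·K²·cd³ — different.

No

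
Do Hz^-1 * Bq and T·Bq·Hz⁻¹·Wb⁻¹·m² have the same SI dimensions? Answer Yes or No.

Yes

Left side:
  Hz = s⁻¹.
  So Hz⁻¹ = s.
  Bq = s⁻¹.
  Combining: Hz⁻¹·Bq = s · s⁻¹ = 1.
Right side:
  T = kg·s⁻²·A⁻¹.
  Bq = s⁻¹.
  Hz = s⁻¹.
  So Hz⁻¹ = s.
  Wb = kg·m²·s⁻²·A⁻¹.
  So Wb⁻¹ = kg⁻¹·m⁻²·s²·A.
  Combining: T·Bq·Hz⁻¹·Wb⁻¹·m² = (kg·s⁻²·A⁻¹) · s⁻¹ · s · (kg⁻¹·m⁻²·s²·A) · m² = 1.
Both reduce to 1.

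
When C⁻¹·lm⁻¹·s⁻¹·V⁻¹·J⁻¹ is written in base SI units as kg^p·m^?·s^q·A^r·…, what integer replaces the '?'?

-4

C = A·s = s·A (charge = current × time).
So C⁻¹ = s⁻¹·A⁻¹.
lm = cd·sr = cd (luminous flux; sr is dimensionless).
So lm⁻¹ = cd⁻¹.
V = W/A (potential = power per current),
    = kg·m²·s⁻³·A⁻¹.
So V⁻¹ = kg⁻¹·m⁻²·s³·A.
J = N·m (work = force × distance),
    = kg·m²·s⁻².
So J⁻¹ = kg⁻¹·m⁻²·s².
Combining: C⁻¹·lm⁻¹·s⁻¹·V⁻¹·J⁻¹ = (s⁻¹·A⁻¹) · cd⁻¹ · s⁻¹ · (kg⁻¹·m⁻²·s³·A) · (kg⁻¹·m⁻²·s²) = kg⁻²·m⁻⁴·s³·cd⁻¹.
The exponent of m is -4.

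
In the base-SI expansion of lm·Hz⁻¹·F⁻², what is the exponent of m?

lm = cd·sr = cd (luminous flux; sr is dimensionless).
Hz = 1/s = s⁻¹ (frequency is cycles per second).
So Hz⁻¹ = s.
F = C/V (capacitance = charge per voltage),
    = A·s/(kg·m²·s⁻³·A⁻¹) (substituting C and V),
    = kg⁻¹·m⁻²·s⁴·A².
So F⁻² = kg²·m⁴·s⁻⁸·A⁻⁴.
Combining: lm·Hz⁻¹·F⁻² = cd · s · (kg²·m⁴·s⁻⁸·A⁻⁴) = kg²·m⁴·s⁻⁷·A⁻⁴·cd.
The exponent of m is 4.

4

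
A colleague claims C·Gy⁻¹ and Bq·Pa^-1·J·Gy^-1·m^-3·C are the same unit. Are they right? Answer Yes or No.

No

Left side:
  C = A·s = s·A (charge = current × time).
  Gy = J/kg (absorbed dose = energy per mass),
      = m²·s⁻².
  So Gy⁻¹ = m⁻²·s².
  Combining: C·Gy⁻¹ = (s·A) · (m⁻²·s²) = m⁻²·s³·A.
Right side:
  Bq = s⁻¹.
  Pa = kg·m⁻¹·s⁻².
  So Pa⁻¹ = kg⁻¹·m·s².
  J = kg·m²·s⁻².
  Gy = m²·s⁻².
  So Gy⁻¹ = m⁻²·s².
  C = s·A.
  Combining: Bq·Pa⁻¹·J·Gy⁻¹·m⁻³·C = s⁻¹ · (kg⁻¹·m·s²) · (kg·m²·s⁻²) · (m⁻²·s²) · m⁻³ · (s·A) = m⁻²·s²·A.
Left is m⁻²·s³·A; right is m⁻²·s²·A — different.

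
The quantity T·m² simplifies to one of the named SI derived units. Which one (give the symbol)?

Wb

T = kg·s⁻²·A⁻¹.
Combining: T·m² = (kg·s⁻²·A⁻¹) · m² = kg·m²·s⁻²·A⁻¹.
kg·m²·s⁻²·A⁻¹ is the base-SI form of the weber.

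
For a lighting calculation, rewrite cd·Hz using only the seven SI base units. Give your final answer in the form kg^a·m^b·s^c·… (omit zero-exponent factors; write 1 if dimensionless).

s⁻¹·cd

Hz = s⁻¹.
Combining: cd·Hz = cd · s⁻¹ = s⁻¹·cd.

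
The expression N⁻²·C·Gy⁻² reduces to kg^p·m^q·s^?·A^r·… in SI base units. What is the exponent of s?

9

N = kg·m/s² = kg·m·s⁻² (force = mass × acceleration).
So N⁻² = kg⁻²·m⁻²·s⁴.
C = A·s = s·A (charge = current × time).
Gy = J/kg (absorbed dose = energy per mass),
    = m²·s⁻².
So Gy⁻² = m⁻⁴·s⁴.
Combining: N⁻²·C·Gy⁻² = (kg⁻²·m⁻²·s⁴) · (s·A) · (m⁻⁴·s⁴) = kg⁻²·m⁻⁶·s⁹·A.
The exponent of s is 9.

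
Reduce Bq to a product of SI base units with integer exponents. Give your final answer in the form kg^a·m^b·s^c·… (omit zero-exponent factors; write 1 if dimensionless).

Bq = 1/s = s⁻¹ (activity is decays per second).

s⁻¹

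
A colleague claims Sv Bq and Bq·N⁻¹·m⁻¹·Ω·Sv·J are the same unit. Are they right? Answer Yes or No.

No

Left side:
  Sv = J/kg (equivalent dose = energy per mass),
      = m²·s⁻².
  Bq = 1/s = s⁻¹ (activity is decays per second).
  Combining: Sv·Bq = (m²·s⁻²) · s⁻¹ = m²·s⁻³.
Right side:
  Bq = 1/s = s⁻¹ (activity is decays per second).
  N = kg·m/s² = kg·m·s⁻² (force = mass × acceleration).
  So N⁻¹ = kg⁻¹·m⁻¹·s².
  Ω = V/A (resistance = voltage per current),
      = kg·m²·s⁻³·A⁻².
  Sv = J/kg (equivalent dose = energy per mass),
      = m²·s⁻².
  J = N·m (work = force × distance),
      = kg·m²·s⁻².
  Combining: Bq·N⁻¹·m⁻¹·Ω·Sv·J = s⁻¹ · (kg⁻¹·m⁻¹·s²) · m⁻¹ · (kg·m²·s⁻³·A⁻²) · (m²·s⁻²) · (kg·m²·s⁻²) = kg·m⁴·s⁻⁶·A⁻².
Left is m²·s⁻³; right is kg·m⁴·s⁻⁶·A⁻² — different.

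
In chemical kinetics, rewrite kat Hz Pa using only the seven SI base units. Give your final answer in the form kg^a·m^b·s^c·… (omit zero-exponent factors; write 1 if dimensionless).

kat = mol/s = s⁻¹·mol (catalytic activity).
Hz = 1/s = s⁻¹ (frequency is cycles per second).
Pa = N/m² (pressure = force per area),
    = kg·m⁻¹·s⁻².
Combining: kat·Hz·Pa = (s⁻¹·mol) · s⁻¹ · (kg·m⁻¹·s⁻²) = kg·m⁻¹·s⁻⁴·mol.

kg·m⁻¹·s⁻⁴·mol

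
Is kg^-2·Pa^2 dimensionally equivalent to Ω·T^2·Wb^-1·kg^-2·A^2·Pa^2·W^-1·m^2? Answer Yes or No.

No

Left side:
  Pa = N/m² (pressure = force per area),
      = kg·m⁻¹·s⁻².
  So Pa² = kg²·m⁻²·s⁻⁴.
  Combining: kg⁻²·Pa² = kg⁻² · (kg²·m⁻²·s⁻⁴) = m⁻²·s⁻⁴.
Right side:
  Ω = kg·m²·s⁻³·A⁻².
  T = kg·s⁻²·A⁻¹.
  So T² = kg²·s⁻⁴·A⁻².
  Wb = kg·m²·s⁻²·A⁻¹.
  So Wb⁻¹ = kg⁻¹·m⁻²·s²·A.
  Pa = kg·m⁻¹·s⁻².
  So Pa² = kg²·m⁻²·s⁻⁴.
  W = kg·m²·s⁻³.
  So W⁻¹ = kg⁻¹·m⁻²·s³.
  Combining: Ω·T²·Wb⁻¹·kg⁻²·A²·Pa²·W⁻¹·m² = (kg·m²·s⁻³·A⁻²) · (kg²·s⁻⁴·A⁻²) · (kg⁻¹·m⁻²·s²·A) · kg⁻² · A² · (kg²·m⁻²·s⁻⁴) · (kg⁻¹·m⁻²·s³) · m² = kg·m⁻²·s⁻⁶·A⁻¹.
Left is m⁻²·s⁻⁴; right is kg·m⁻²·s⁻⁶·A⁻¹ — different.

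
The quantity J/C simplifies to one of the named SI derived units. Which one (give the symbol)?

J = N·m (work = force × distance),
    = kg·m²·s⁻².
C = A·s = s·A (charge = current × time).
So C⁻¹ = s⁻¹·A⁻¹.
Combining: J·C⁻¹ = (kg·m²·s⁻²) · (s⁻¹·A⁻¹) = kg·m²·s⁻³·A⁻¹.
kg·m²·s⁻³·A⁻¹ is the base-SI form of the volt.

V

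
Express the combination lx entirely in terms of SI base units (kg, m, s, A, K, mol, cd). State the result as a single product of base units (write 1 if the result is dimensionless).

m⁻²·cd

lx = lm/m² (illuminance = luminous flux per area),
    = m⁻²·cd.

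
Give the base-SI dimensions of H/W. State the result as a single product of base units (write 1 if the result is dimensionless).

s·A⁻²

H = Wb/A (inductance = flux per current),
    = kg·m²·s⁻²·A⁻².
W = J/s (power = energy per time),
    = kg·m²·s⁻³.
So W⁻¹ = kg⁻¹·m⁻²·s³.
Combining: H·W⁻¹ = (kg·m²·s⁻²·A⁻²) · (kg⁻¹·m⁻²·s³) = s·A⁻².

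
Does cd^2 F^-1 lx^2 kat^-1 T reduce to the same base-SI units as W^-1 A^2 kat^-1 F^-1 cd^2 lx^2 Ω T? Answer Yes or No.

Yes

Left side:
  F = C/V (capacitance = charge per voltage),
      = A·s/(kg·m²·s⁻³·A⁻¹) (substituting C and V),
      = kg⁻¹·m⁻²·s⁴·A².
  So F⁻¹ = kg·m²·s⁻⁴·A⁻².
  lx = lm/m² (illuminance = luminous flux per area),
      = m⁻²·cd.
  So lx² = m⁻⁴·cd².
  kat = mol/s = s⁻¹·mol (catalytic activity).
  So kat⁻¹ = s·mol⁻¹.
  T = Wb/m² (flux density = flux per area),
      = kg·s⁻²·A⁻¹.
  Combining: cd²·F⁻¹·lx²·kat⁻¹·T = cd² · (kg·m²·s⁻⁴·A⁻²) · (m⁻⁴·cd²) · (s·mol⁻¹) · (kg·s⁻²·A⁻¹) = kg²·m⁻²·s⁻⁵·A⁻³·mol⁻¹·cd⁴.
Right side:
  W = kg·m²·s⁻³.
  So W⁻¹ = kg⁻¹·m⁻²·s³.
  kat = s⁻¹·mol.
  So kat⁻¹ = s·mol⁻¹.
  F = kg⁻¹·m⁻²·s⁴·A².
  So F⁻¹ = kg·m²·s⁻⁴·A⁻².
  lx = m⁻²·cd.
  So lx² = m⁻⁴·cd².
  Ω = kg·m²·s⁻³·A⁻².
  T = kg·s⁻²·A⁻¹.
  Combining: W⁻¹·A²·kat⁻¹·F⁻¹·cd²·lx²·Ω·T = (kg⁻¹·m⁻²·s³) · A² · (s·mol⁻¹) · (kg·m²·s⁻⁴·A⁻²) · cd² · (m⁻⁴·cd²) · (kg·m²·s⁻³·A⁻²) · (kg·s⁻²·A⁻¹) = kg²·m⁻²·s⁻⁵·A⁻³·mol⁻¹·cd⁴.
Both reduce to kg²·m⁻²·s⁻⁵·A⁻³·mol⁻¹·cd⁴.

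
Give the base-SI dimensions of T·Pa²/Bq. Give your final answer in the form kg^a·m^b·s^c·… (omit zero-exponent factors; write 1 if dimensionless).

T = Wb/m² (flux density = flux per area),
    = kg·s⁻²·A⁻¹.
Pa = N/m² (pressure = force per area),
    = kg·m⁻¹·s⁻².
So Pa² = kg²·m⁻²·s⁻⁴.
Bq = 1/s = s⁻¹ (activity is decays per second).
So Bq⁻¹ = s.
Combining: T·Pa²·Bq⁻¹ = (kg·s⁻²·A⁻¹) · (kg²·m⁻²·s⁻⁴) · s = kg³·m⁻²·s⁻⁵·A⁻¹.

kg³·m⁻²·s⁻⁵·A⁻¹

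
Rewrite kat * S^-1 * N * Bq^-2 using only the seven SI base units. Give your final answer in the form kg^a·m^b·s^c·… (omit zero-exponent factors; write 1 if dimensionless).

kat = mol/s = s⁻¹·mol (catalytic activity).
S = 1/Ω (conductance is reciprocal resistance),
    = kg⁻¹·m⁻²·s³·A².
So S⁻¹ = kg·m²·s⁻³·A⁻².
N = kg·m/s² = kg·m·s⁻² (force = mass × acceleration).
Bq = 1/s = s⁻¹ (activity is decays per second).
So Bq⁻² = s².
Combining: kat·S⁻¹·N·Bq⁻² = (s⁻¹·mol) · (kg·m²·s⁻³·A⁻²) · (kg·m·s⁻²) · s² = kg²·m³·s⁻⁴·A⁻²·mol.

kg²·m³·s⁻⁴·A⁻²·mol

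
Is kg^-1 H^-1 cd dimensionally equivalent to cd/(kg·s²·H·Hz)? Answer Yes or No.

No

Left side:
  H = Wb/A (inductance = flux per current),
      = kg·m²·s⁻²·A⁻².
  So H⁻¹ = kg⁻¹·m⁻²·s²·A².
  Combining: kg⁻¹·H⁻¹·cd = kg⁻¹ · (kg⁻¹·m⁻²·s²·A²) · cd = kg⁻²·m⁻²·s²·A²·cd.
Right side:
  H = Wb/A (inductance = flux per current),
      = kg·m²·s⁻²·A⁻².
  So H⁻¹ = kg⁻¹·m⁻²·s²·A².
  Hz = 1/s = s⁻¹ (frequency is cycles per second).
  So Hz⁻¹ = s.
  Combining: kg⁻¹·s⁻²·cd·H⁻¹·Hz⁻¹ = kg⁻¹ · s⁻² · cd · (kg⁻¹·m⁻²·s²·A²) · s = kg⁻²·m⁻²·s·A²·cd.
Left is kg⁻²·m⁻²·s²·A²·cd; right is kg⁻²·m⁻²·s·A²·cd — different.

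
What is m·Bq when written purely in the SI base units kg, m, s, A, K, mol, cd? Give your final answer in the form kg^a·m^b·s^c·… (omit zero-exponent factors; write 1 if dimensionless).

Bq = 1/s = s⁻¹ (activity is decays per second).
Combining: m·Bq = m · s⁻¹ = m·s⁻¹.

m·s⁻¹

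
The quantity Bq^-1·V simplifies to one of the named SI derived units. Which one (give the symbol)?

Wb

Bq = 1/s = s⁻¹ (activity is decays per second).
So Bq⁻¹ = s.
V = W/A (potential = power per current),
    = kg·m²·s⁻³·A⁻¹.
Combining: Bq⁻¹·V = s · (kg·m²·s⁻³·A⁻¹) = kg·m²·s⁻²·A⁻¹.
kg·m²·s⁻²·A⁻¹ is the base-SI form of the weber.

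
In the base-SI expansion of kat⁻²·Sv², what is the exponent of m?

4

kat = mol/s = s⁻¹·mol (catalytic activity).
So kat⁻² = s²·mol⁻².
Sv = J/kg (equivalent dose = energy per mass),
    = m²·s⁻².
So Sv² = m⁴·s⁻⁴.
Combining: kat⁻²·Sv² = (s²·mol⁻²) · (m⁴·s⁻⁴) = m⁴·s⁻²·mol⁻².
The exponent of m is 4.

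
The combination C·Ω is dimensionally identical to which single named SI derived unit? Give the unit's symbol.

C = A·s = s·A (charge = current × time).
Ω = V/A (resistance = voltage per current),
    = kg·m²·s⁻³·A⁻².
Combining: C·Ω = (s·A) · (kg·m²·s⁻³·A⁻²) = kg·m²·s⁻²·A⁻¹.
kg·m²·s⁻²·A⁻¹ is the base-SI form of the weber.

Wb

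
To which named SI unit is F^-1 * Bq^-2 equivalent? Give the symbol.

F = C/V (capacitance = charge per voltage),
    = A·s/(kg·m²·s⁻³·A⁻¹) (substituting C and V),
    = kg⁻¹·m⁻²·s⁴·A².
So F⁻¹ = kg·m²·s⁻⁴·A⁻².
Bq = 1/s = s⁻¹ (activity is decays per second).
So Bq⁻² = s².
Combining: F⁻¹·Bq⁻² = (kg·m²·s⁻⁴·A⁻²) · s² = kg·m²·s⁻²·A⁻².
kg·m²·s⁻²·A⁻² is the base-SI form of the henry.

H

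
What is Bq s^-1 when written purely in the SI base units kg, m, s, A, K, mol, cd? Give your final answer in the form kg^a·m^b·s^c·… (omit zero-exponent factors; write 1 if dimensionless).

s⁻²

Bq = s⁻¹.
Combining: Bq·s⁻¹ = s⁻¹ · s⁻¹ = s⁻².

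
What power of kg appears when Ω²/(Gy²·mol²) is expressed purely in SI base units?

Gy = J/kg (absorbed dose = energy per mass),
    = m²·s⁻².
So Gy⁻² = m⁻⁴·s⁴.
Ω = V/A (resistance = voltage per current),
    = kg·m²·s⁻³·A⁻².
So Ω² = kg²·m⁴·s⁻⁶·A⁻⁴.
Combining: Gy⁻²·Ω²·mol⁻² = (m⁻⁴·s⁴) · (kg²·m⁴·s⁻⁶·A⁻⁴) · mol⁻² = kg²·s⁻²·A⁻⁴·mol⁻².
The exponent of kg is 2.

2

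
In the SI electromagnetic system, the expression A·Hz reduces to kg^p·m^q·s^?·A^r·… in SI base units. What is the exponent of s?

-1

Hz = 1/s = s⁻¹ (frequency is cycles per second).
Combining: A·Hz = A · s⁻¹ = s⁻¹·A.
The exponent of s is -1.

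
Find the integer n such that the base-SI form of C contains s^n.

C = s·A.
The exponent of s is 1.

1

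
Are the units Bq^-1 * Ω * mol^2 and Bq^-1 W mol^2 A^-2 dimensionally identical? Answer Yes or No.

Left side:
  Bq = 1/s = s⁻¹ (activity is decays per second).
  So Bq⁻¹ = s.
  Ω = V/A (resistance = voltage per current),
      = kg·m²·s⁻³·A⁻².
  Combining: Bq⁻¹·Ω·mol² = s · (kg·m²·s⁻³·A⁻²) · mol² = kg·m²·s⁻²·A⁻²·mol².
Right side:
  Bq = 1/s = s⁻¹ (activity is decays per second).
  So Bq⁻¹ = s.
  W = J/s (power = energy per time),
      = kg·m²·s⁻³.
  Combining: Bq⁻¹·W·mol²·A⁻² = s · (kg·m²·s⁻³) · mol² · A⁻² = kg·m²·s⁻²·A⁻²·mol².
Both reduce to kg·m²·s⁻²·A⁻²·mol².

Yes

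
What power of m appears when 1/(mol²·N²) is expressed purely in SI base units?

-2

N = kg·m/s² = kg·m·s⁻² (force = mass × acceleration).
So N⁻² = kg⁻²·m⁻²·s⁴.
Combining: mol⁻²·N⁻² = mol⁻² · (kg⁻²·m⁻²·s⁴) = kg⁻²·m⁻²·s⁴·mol⁻².
The exponent of m is -2.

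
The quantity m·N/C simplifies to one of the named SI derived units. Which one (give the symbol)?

V

N = kg·m/s² = kg·m·s⁻² (force = mass × acceleration).
C = A·s = s·A (charge = current × time).
So C⁻¹ = s⁻¹·A⁻¹.
Combining: m·N·C⁻¹ = m · (kg·m·s⁻²) · (s⁻¹·A⁻¹) = kg·m²·s⁻³·A⁻¹.
kg·m²·s⁻³·A⁻¹ is the base-SI form of the volt.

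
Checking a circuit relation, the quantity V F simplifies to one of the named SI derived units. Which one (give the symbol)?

C

V = W/A (potential = power per current),
    = kg·m²·s⁻³·A⁻¹.
F = C/V (capacitance = charge per voltage),
    = A·s/(kg·m²·s⁻³·A⁻¹) (substituting C and V),
    = kg⁻¹·m⁻²·s⁴·A².
Combining: V·F = (kg·m²·s⁻³·A⁻¹) · (kg⁻¹·m⁻²·s⁴·A²) = s·A.
s·A is the base-SI form of the coulomb.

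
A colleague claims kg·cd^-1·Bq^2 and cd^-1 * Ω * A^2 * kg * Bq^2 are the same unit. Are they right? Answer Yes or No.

Left side:
  Bq = s⁻¹.
  So Bq² = s⁻².
  Combining: kg·cd⁻¹·Bq² = kg · cd⁻¹ · s⁻² = kg·s⁻²·cd⁻¹.
Right side:
  Ω = V/A (resistance = voltage per current),
      = kg·m²·s⁻³·A⁻².
  Bq = 1/s = s⁻¹ (activity is decays per second).
  So Bq² = s⁻².
  Combining: cd⁻¹·Ω·A²·kg·Bq² = cd⁻¹ · (kg·m²·s⁻³·A⁻²) · A² · kg · s⁻² = kg²·m²·s⁻⁵·cd⁻¹.
Left is kg·s⁻²·cd⁻¹; right is kg²·m²·s⁻⁵·cd⁻¹ — different.

No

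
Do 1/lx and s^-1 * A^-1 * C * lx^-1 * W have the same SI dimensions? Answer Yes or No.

No

Left side:
  lx = m⁻²·cd.
  So lx⁻¹ = m²·cd⁻¹.
Right side:
  C = A·s = s·A (charge = current × time).
  lx = lm/m² (illuminance = luminous flux per area),
      = m⁻²·cd.
  So lx⁻¹ = m²·cd⁻¹.
  W = J/s (power = energy per time),
      = kg·m²·s⁻³.
  Combining: s⁻¹·A⁻¹·C·lx⁻¹·W = s⁻¹ · A⁻¹ · (s·A) · (m²·cd⁻¹) · (kg·m²·s⁻³) = kg·m⁴·s⁻³·cd⁻¹.
Left is m²·cd⁻¹; right is kg·m⁴·s⁻³·cd⁻¹ — different.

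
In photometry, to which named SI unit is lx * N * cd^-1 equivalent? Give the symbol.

Pa

lx = lm/m² (illuminance = luminous flux per area),
    = m⁻²·cd.
N = kg·m/s² = kg·m·s⁻² (force = mass × acceleration).
Combining: lx·N·cd⁻¹ = (m⁻²·cd) · (kg·m·s⁻²) · cd⁻¹ = kg·m⁻¹·s⁻².
kg·m⁻¹·s⁻² is the base-SI form of the pascal.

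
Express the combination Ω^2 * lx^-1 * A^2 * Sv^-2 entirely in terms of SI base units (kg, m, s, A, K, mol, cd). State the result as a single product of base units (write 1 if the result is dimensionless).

Ω = kg·m²·s⁻³·A⁻².
So Ω² = kg²·m⁴·s⁻⁶·A⁻⁴.
lx = m⁻²·cd.
So lx⁻¹ = m²·cd⁻¹.
Sv = m²·s⁻².
So Sv⁻² = m⁻⁴·s⁴.
Combining: Ω²·lx⁻¹·A²·Sv⁻² = (kg²·m⁴·s⁻⁶·A⁻⁴) · (m²·cd⁻¹) · A² · (m⁻⁴·s⁴) = kg²·m²·s⁻²·A⁻²·cd⁻¹.

kg²·m²·s⁻²·A⁻²·cd⁻¹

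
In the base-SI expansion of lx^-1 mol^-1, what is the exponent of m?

2

lx = m⁻²·cd.
So lx⁻¹ = m²·cd⁻¹.
Combining: lx⁻¹·mol⁻¹ = (m²·cd⁻¹) · mol⁻¹ = m²·mol⁻¹·cd⁻¹.
The exponent of m is 2.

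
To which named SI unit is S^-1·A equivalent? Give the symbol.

S = 1/Ω (conductance is reciprocal resistance),
    = kg⁻¹·m⁻²·s³·A².
So S⁻¹ = kg·m²·s⁻³·A⁻².
Combining: S⁻¹·A = (kg·m²·s⁻³·A⁻²) · A = kg·m²·s⁻³·A⁻¹.
kg·m²·s⁻³·A⁻¹ is the base-SI form of the volt.

V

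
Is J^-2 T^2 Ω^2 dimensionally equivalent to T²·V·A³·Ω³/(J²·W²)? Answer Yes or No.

Left side:
  J = kg·m²·s⁻².
  So J⁻² = kg⁻²·m⁻⁴·s⁴.
  T = kg·s⁻²·A⁻¹.
  So T² = kg²·s⁻⁴·A⁻².
  Ω = kg·m²·s⁻³·A⁻².
  So Ω² = kg²·m⁴·s⁻⁶·A⁻⁴.
  Combining: J⁻²·T²·Ω² = (kg⁻²·m⁻⁴·s⁴) · (kg²·s⁻⁴·A⁻²) · (kg²·m⁴·s⁻⁶·A⁻⁴) = kg²·s⁻⁶·A⁻⁶.
Right side:
  T = kg·s⁻²·A⁻¹.
  So T² = kg²·s⁻⁴·A⁻².
  J = kg·m²·s⁻².
  So J⁻² = kg⁻²·m⁻⁴·s⁴.
  V = kg·m²·s⁻³·A⁻¹.
  Ω = kg·m²·s⁻³·A⁻².
  So Ω³ = kg³·m⁶·s⁻⁹·A⁻⁶.
  W = kg·m²·s⁻³.
  So W⁻² = kg⁻²·m⁻⁴·s⁶.
  Combining: T²·J⁻²·V·A³·Ω³·W⁻² = (kg²·s⁻⁴·A⁻²) · (kg⁻²·m⁻⁴·s⁴) · (kg·m²·s⁻³·A⁻¹) · A³ · (kg³·m⁶·s⁻⁹·A⁻⁶) · (kg⁻²·m⁻⁴·s⁶) = kg²·s⁻⁶·A⁻⁶.
Both reduce to kg²·s⁻⁶·A⁻⁶.

Yes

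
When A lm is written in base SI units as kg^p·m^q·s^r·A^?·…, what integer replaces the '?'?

1

lm = cd·sr = cd (luminous flux; sr is dimensionless).
Combining: A·lm = A · cd = A·cd.
The exponent of A is 1.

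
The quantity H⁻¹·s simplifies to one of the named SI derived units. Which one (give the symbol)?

H = Wb/A (inductance = flux per current),
    = kg·m²·s⁻²·A⁻².
So H⁻¹ = kg⁻¹·m⁻²·s²·A².
Combining: H⁻¹·s = (kg⁻¹·m⁻²·s²·A²) · s = kg⁻¹·m⁻²·s³·A².
kg⁻¹·m⁻²·s³·A² is the base-SI form of the siemens.

S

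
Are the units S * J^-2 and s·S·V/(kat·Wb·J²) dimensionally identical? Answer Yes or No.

No

Left side:
  S = 1/Ω (conductance is reciprocal resistance),
      = kg⁻¹·m⁻²·s³·A².
  J = N·m (work = force × distance),
      = kg·m²·s⁻².
  So J⁻² = kg⁻²·m⁻⁴·s⁴.
  Combining: S·J⁻² = (kg⁻¹·m⁻²·s³·A²) · (kg⁻²·m⁻⁴·s⁴) = kg⁻³·m⁻⁶·s⁷·A².
Right side:
  kat = s⁻¹·mol.
  So kat⁻¹ = s·mol⁻¹.
  Wb = kg·m²·s⁻²·A⁻¹.
  So Wb⁻¹ = kg⁻¹·m⁻²·s²·A.
  J = kg·m²·s⁻².
  So J⁻² = kg⁻²·m⁻⁴·s⁴.
  S = kg⁻¹·m⁻²·s³·A².
  V = kg·m²·s⁻³·A⁻¹.
  Combining: kat⁻¹·s·Wb⁻¹·J⁻²·S·V = (s·mol⁻¹) · s · (kg⁻¹·m⁻²·s²·A) · (kg⁻²·m⁻⁴·s⁴) · (kg⁻¹·m⁻²·s³·A²) · (kg·m²·s⁻³·A⁻¹) = kg⁻³·m⁻⁶·s⁸·A²·mol⁻¹.
Left is kg⁻³·m⁻⁶·s⁷·A²; right is kg⁻³·m⁻⁶·s⁸·A²·mol⁻¹ — different.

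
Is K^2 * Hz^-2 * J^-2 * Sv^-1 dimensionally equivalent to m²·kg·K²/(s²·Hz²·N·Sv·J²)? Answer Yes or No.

Left side:
  Hz = s⁻¹.
  So Hz⁻² = s².
  J = kg·m²·s⁻².
  So J⁻² = kg⁻²·m⁻⁴·s⁴.
  Sv = m²·s⁻².
  So Sv⁻¹ = m⁻²·s².
  Combining: K²·Hz⁻²·J⁻²·Sv⁻¹ = K² · s² · (kg⁻²·m⁻⁴·s⁴) · (m⁻²·s²) = kg⁻²·m⁻⁶·s⁸·K².
Right side:
  Hz = s⁻¹.
  So Hz⁻² = s².
  N = kg·m·s⁻².
  So N⁻¹ = kg⁻¹·m⁻¹·s².
  Sv = m²·s⁻².
  So Sv⁻¹ = m⁻²·s².
  J = kg·m²·s⁻².
  So J⁻² = kg⁻²·m⁻⁴·s⁴.
  Combining: m²·s⁻²·Hz⁻²·N⁻¹·Sv⁻¹·J⁻²·kg·K² = m² · s⁻² · s² · (kg⁻¹·m⁻¹·s²) · (m⁻²·s²) · (kg⁻²·m⁻⁴·s⁴) · kg · K² = kg⁻²·m⁻⁵·s⁸·K².
Left is kg⁻²·m⁻⁶·s⁸·K²; right is kg⁻²·m⁻⁵·s⁸·K² — different.

No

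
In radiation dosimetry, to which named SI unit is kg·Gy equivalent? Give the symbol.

Gy = m²·s⁻².
Combining: kg·Gy = kg · (m²·s⁻²) = kg·m²·s⁻².
kg·m²·s⁻² is the base-SI form of the joule.

J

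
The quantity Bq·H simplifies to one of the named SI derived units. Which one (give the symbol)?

Ω

Bq = 1/s = s⁻¹ (activity is decays per second).
H = Wb/A (inductance = flux per current),
    = kg·m²·s⁻²·A⁻².
Combining: Bq·H = s⁻¹ · (kg·m²·s⁻²·A⁻²) = kg·m²·s⁻³·A⁻².
kg·m²·s⁻³·A⁻² is the base-SI form of the ohm.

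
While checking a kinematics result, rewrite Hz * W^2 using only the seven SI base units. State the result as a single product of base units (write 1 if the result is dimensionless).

Hz = 1/s = s⁻¹ (frequency is cycles per second).
W = J/s (power = energy per time),
    = kg·m²·s⁻³.
So W² = kg²·m⁴·s⁻⁶.
Combining: Hz·W² = s⁻¹ · (kg²·m⁴·s⁻⁶) = kg²·m⁴·s⁻⁷.

kg²·m⁴·s⁻⁷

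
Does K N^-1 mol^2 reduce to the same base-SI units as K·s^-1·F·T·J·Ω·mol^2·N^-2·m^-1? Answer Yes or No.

No

Left side:
  N = kg·m/s² = kg·m·s⁻² (force = mass × acceleration).
  So N⁻¹ = kg⁻¹·m⁻¹·s².
  Combining: K·N⁻¹·mol² = K · (kg⁻¹·m⁻¹·s²) · mol² = kg⁻¹·m⁻¹·s²·K·mol².
Right side:
  F = kg⁻¹·m⁻²·s⁴·A².
  T = kg·s⁻²·A⁻¹.
  J = kg·m²·s⁻².
  Ω = kg·m²·s⁻³·A⁻².
  N = kg·m·s⁻².
  So N⁻² = kg⁻²·m⁻²·s⁴.
  Combining: K·s⁻¹·F·T·J·Ω·mol²·N⁻²·m⁻¹ = K · s⁻¹ · (kg⁻¹·m⁻²·s⁴·A²) · (kg·s⁻²·A⁻¹) · (kg·m²·s⁻²) · (kg·m²·s⁻³·A⁻²) · mol² · (kg⁻²·m⁻²·s⁴) · m⁻¹ = m⁻¹·A⁻¹·K·mol².
Left is kg⁻¹·m⁻¹·s²·K·mol²; right is m⁻¹·A⁻¹·K·mol² — different.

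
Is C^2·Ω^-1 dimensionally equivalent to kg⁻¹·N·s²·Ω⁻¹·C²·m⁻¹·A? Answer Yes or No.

Left side:
  C = A·s = s·A (charge = current × time).
  So C² = s²·A².
  Ω = V/A (resistance = voltage per current),
      = kg·m²·s⁻³·A⁻².
  So Ω⁻¹ = kg⁻¹·m⁻²·s³·A².
  Combining: C²·Ω⁻¹ = (s²·A²) · (kg⁻¹·m⁻²·s³·A²) = kg⁻¹·m⁻²·s⁵·A⁴.
Right side:
  N = kg·m/s² = kg·m·s⁻² (force = mass × acceleration).
  Ω = V/A (resistance = voltage per current),
      = kg·m²·s⁻³·A⁻².
  So Ω⁻¹ = kg⁻¹·m⁻²·s³·A².
  C = A·s = s·A (charge = current × time).
  So C² = s²·A².
  Combining: kg⁻¹·N·s²·Ω⁻¹·C²·m⁻¹·A = kg⁻¹ · (kg·m·s⁻²) · s² · (kg⁻¹·m⁻²·s³·A²) · (s²·A²) · m⁻¹ · A = kg⁻¹·m⁻²·s⁵·A⁵.
Left is kg⁻¹·m⁻²·s⁵·A⁴; right is kg⁻¹·m⁻²·s⁵·A⁵ — different.

No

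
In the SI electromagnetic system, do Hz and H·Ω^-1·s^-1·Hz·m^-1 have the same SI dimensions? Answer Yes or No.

No

Left side:
  Hz = 1/s = s⁻¹ (frequency is cycles per second).
Right side:
  H = Wb/A (inductance = flux per current),
      = kg·m²·s⁻²·A⁻².
  Ω = V/A (resistance = voltage per current),
      = kg·m²·s⁻³·A⁻².
  So Ω⁻¹ = kg⁻¹·m⁻²·s³·A².
  Hz = 1/s = s⁻¹ (frequency is cycles per second).
  Combining: H·Ω⁻¹·s⁻¹·Hz·m⁻¹ = (kg·m²·s⁻²·A⁻²) · (kg⁻¹·m⁻²·s³·A²) · s⁻¹ · s⁻¹ · m⁻¹ = m⁻¹·s⁻¹.
Left is s⁻¹; right is m⁻¹·s⁻¹ — different.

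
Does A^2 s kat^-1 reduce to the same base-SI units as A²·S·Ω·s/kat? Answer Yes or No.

Left side:
  kat = mol/s = s⁻¹·mol (catalytic activity).
  So kat⁻¹ = s·mol⁻¹.
  Combining: A²·s·kat⁻¹ = A² · s · (s·mol⁻¹) = s²·A²·mol⁻¹.
Right side:
  S = kg⁻¹·m⁻²·s³·A².
  kat = s⁻¹·mol.
  So kat⁻¹ = s·mol⁻¹.
  Ω = kg·m²·s⁻³·A⁻².
  Combining: A²·S·kat⁻¹·Ω·s = A² · (kg⁻¹·m⁻²·s³·A²) · (s·mol⁻¹) · (kg·m²·s⁻³·A⁻²) · s = s²·A²·mol⁻¹.
Both reduce to s²·A²·mol⁻¹.

Yes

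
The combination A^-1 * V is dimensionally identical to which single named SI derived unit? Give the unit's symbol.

Ω

V = kg·m²·s⁻³·A⁻¹.
Combining: A⁻¹·V = A⁻¹ · (kg·m²·s⁻³·A⁻¹) = kg·m²·s⁻³·A⁻².
kg·m²·s⁻³·A⁻² is the base-SI form of the ohm.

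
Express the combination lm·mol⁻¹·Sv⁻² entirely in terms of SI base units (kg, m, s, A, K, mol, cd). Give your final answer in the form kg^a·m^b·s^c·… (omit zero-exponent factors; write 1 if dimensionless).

lm = cd·sr = cd (luminous flux; sr is dimensionless).
Sv = J/kg (equivalent dose = energy per mass),
    = m²·s⁻².
So Sv⁻² = m⁻⁴·s⁴.
Combining: lm·mol⁻¹·Sv⁻² = cd · mol⁻¹ · (m⁻⁴·s⁴) = m⁻⁴·s⁴·mol⁻¹·cd.

m⁻⁴·s⁴·mol⁻¹·cd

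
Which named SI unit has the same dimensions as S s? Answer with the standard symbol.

F

S = 1/Ω (conductance is reciprocal resistance),
    = kg⁻¹·m⁻²·s³·A².
Combining: S·s = (kg⁻¹·m⁻²·s³·A²) · s = kg⁻¹·m⁻²·s⁴·A².
kg⁻¹·m⁻²·s⁴·A² is the base-SI form of the farad.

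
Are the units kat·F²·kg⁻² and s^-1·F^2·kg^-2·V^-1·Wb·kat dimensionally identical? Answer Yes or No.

Left side:
  kat = s⁻¹·mol.
  F = kg⁻¹·m⁻²·s⁴·A².
  So F² = kg⁻²·m⁻⁴·s⁸·A⁴.
  Combining: kat·F²·kg⁻² = (s⁻¹·mol) · (kg⁻²·m⁻⁴·s⁸·A⁴) · kg⁻² = kg⁻⁴·m⁻⁴·s⁷·A⁴·mol.
Right side:
  F = kg⁻¹·m⁻²·s⁴·A².
  So F² = kg⁻²·m⁻⁴·s⁸·A⁴.
  V = kg·m²·s⁻³·A⁻¹.
  So V⁻¹ = kg⁻¹·m⁻²·s³·A.
  Wb = kg·m²·s⁻²·A⁻¹.
  kat = s⁻¹·mol.
  Combining: s⁻¹·F²·kg⁻²·V⁻¹·Wb·kat = s⁻¹ · (kg⁻²·m⁻⁴·s⁸·A⁴) · kg⁻² · (kg⁻¹·m⁻²·s³·A) · (kg·m²·s⁻²·A⁻¹) · (s⁻¹·mol) = kg⁻⁴·m⁻⁴·s⁷·A⁴·mol.
Both reduce to kg⁻⁴·m⁻⁴·s⁷·A⁴·mol.

Yes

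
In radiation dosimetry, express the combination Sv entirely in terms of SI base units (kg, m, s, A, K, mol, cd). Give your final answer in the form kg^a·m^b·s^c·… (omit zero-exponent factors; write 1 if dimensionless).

Sv = J/kg (equivalent dose = energy per mass),
    = m²·s⁻².

m²·s⁻²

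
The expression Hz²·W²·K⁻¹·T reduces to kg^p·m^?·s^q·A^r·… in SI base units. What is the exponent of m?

4

Hz = s⁻¹.
So Hz² = s⁻².
W = kg·m²·s⁻³.
So W² = kg²·m⁴·s⁻⁶.
T = kg·s⁻²·A⁻¹.
Combining: Hz²·W²·K⁻¹·T = s⁻² · (kg²·m⁴·s⁻⁶) · K⁻¹ · (kg·s⁻²·A⁻¹) = kg³·m⁴·s⁻¹⁰·A⁻¹·K⁻¹.
The exponent of m is 4.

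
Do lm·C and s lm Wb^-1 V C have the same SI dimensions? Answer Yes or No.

Left side:
  lm = cd·sr = cd (luminous flux; sr is dimensionless).
  C = A·s = s·A (charge = current × time).
  Combining: lm·C = cd · (s·A) = s·A·cd.
Right side:
  lm = cd·sr = cd (luminous flux; sr is dimensionless).
  Wb = V·s (flux: a volt is a weber per second),
      = kg·m²·s⁻²·A⁻¹.
  So Wb⁻¹ = kg⁻¹·m⁻²·s²·A.
  V = W/A (potential = power per current),
      = kg·m²·s⁻³·A⁻¹.
  C = A·s = s·A (charge = current × time).
  Combining: s·lm·Wb⁻¹·V·C = s · cd · (kg⁻¹·m⁻²·s²·A) · (kg·m²·s⁻³·A⁻¹) · (s·A) = s·A·cd.
Both reduce to s·A·cd.

Yes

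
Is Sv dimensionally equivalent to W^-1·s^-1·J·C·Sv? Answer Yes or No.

No

Left side:
  Sv = m²·s⁻².
Right side:
  W = J/s (power = energy per time),
      = kg·m²·s⁻³.
  So W⁻¹ = kg⁻¹·m⁻²·s³.
  J = N·m (work = force × distance),
      = kg·m²·s⁻².
  C = A·s = s·A (charge = current × time).
  Sv = J/kg (equivalent dose = energy per mass),
      = m²·s⁻².
  Combining: W⁻¹·s⁻¹·J·C·Sv = (kg⁻¹·m⁻²·s³) · s⁻¹ · (kg·m²·s⁻²) · (s·A) · (m²·s⁻²) = m²·s⁻¹·A.
Left is m²·s⁻²; right is m²·s⁻¹·A — different.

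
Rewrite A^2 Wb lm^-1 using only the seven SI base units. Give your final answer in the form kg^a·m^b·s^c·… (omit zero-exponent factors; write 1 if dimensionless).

Wb = V·s (flux: a volt is a weber per second),
    = kg·m²·s⁻²·A⁻¹.
lm = cd·sr = cd (luminous flux; sr is dimensionless).
So lm⁻¹ = cd⁻¹.
Combining: A²·Wb·lm⁻¹ = A² · (kg·m²·s⁻²·A⁻¹) · cd⁻¹ = kg·m²·s⁻²·A·cd⁻¹.

kg·m²·s⁻²·A·cd⁻¹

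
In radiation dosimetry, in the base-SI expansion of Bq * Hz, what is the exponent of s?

Bq = s⁻¹.
Hz = s⁻¹.
Combining: Bq·Hz = s⁻¹ · s⁻¹ = s⁻².
The exponent of s is -2.

-2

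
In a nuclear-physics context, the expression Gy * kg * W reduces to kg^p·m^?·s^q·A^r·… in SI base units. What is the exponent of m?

Gy = J/kg (absorbed dose = energy per mass),
    = m²·s⁻².
W = J/s (power = energy per time),
    = kg·m²·s⁻³.
Combining: Gy·kg·W = (m²·s⁻²) · kg · (kg·m²·s⁻³) = kg²·m⁴·s⁻⁵.
The exponent of m is 4.

4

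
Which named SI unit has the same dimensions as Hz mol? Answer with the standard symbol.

Hz = 1/s = s⁻¹ (frequency is cycles per second).
Combining: Hz·mol = s⁻¹ · mol = s⁻¹·mol.
s⁻¹·mol is the base-SI form of the katal.

kat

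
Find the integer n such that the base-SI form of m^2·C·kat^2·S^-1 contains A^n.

C = A·s = s·A (charge = current × time).
kat = mol/s = s⁻¹·mol (catalytic activity).
So kat² = s⁻²·mol².
S = 1/Ω (conductance is reciprocal resistance),
    = kg⁻¹·m⁻²·s³·A².
So S⁻¹ = kg·m²·s⁻³·A⁻².
Combining: m²·C·kat²·S⁻¹ = m² · (s·A) · (s⁻²·mol²) · (kg·m²·s⁻³·A⁻²) = kg·m⁴·s⁻⁴·A⁻¹·mol².
The exponent of A is -1.

-1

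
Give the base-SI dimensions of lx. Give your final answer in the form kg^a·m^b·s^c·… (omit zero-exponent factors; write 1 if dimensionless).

lx = lm/m² (illuminance = luminous flux per area),
    = m⁻²·cd.

m⁻²·cd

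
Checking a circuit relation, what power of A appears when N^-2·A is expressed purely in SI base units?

N = kg·m·s⁻².
So N⁻² = kg⁻²·m⁻²·s⁴.
Combining: N⁻²·A = (kg⁻²·m⁻²·s⁴) · A = kg⁻²·m⁻²·s⁴·A.
The exponent of A is 1.

1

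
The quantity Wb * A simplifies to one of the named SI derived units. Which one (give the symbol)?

J

Wb = V·s (flux: a volt is a weber per second),
    = kg·m²·s⁻²·A⁻¹.
Combining: Wb·A = (kg·m²·s⁻²·A⁻¹) · A = kg·m²·s⁻².
kg·m²·s⁻² is the base-SI form of the joule.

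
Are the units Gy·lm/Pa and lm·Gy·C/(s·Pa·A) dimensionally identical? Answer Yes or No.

Yes

Left side:
  Pa = kg·m⁻¹·s⁻².
  So Pa⁻¹ = kg⁻¹·m·s².
  Gy = m²·s⁻².
  lm = cd.
  Combining: Pa⁻¹·Gy·lm = (kg⁻¹·m·s²) · (m²·s⁻²) · cd = kg⁻¹·m³·cd.
Right side:
  lm = cd·sr = cd (luminous flux; sr is dimensionless).
  Pa = N/m² (pressure = force per area),
      = kg·m⁻¹·s⁻².
  So Pa⁻¹ = kg⁻¹·m·s².
  Gy = J/kg (absorbed dose = energy per mass),
      = m²·s⁻².
  C = A·s = s·A (charge = current × time).
  Combining: lm·s⁻¹·Pa⁻¹·Gy·C·A⁻¹ = cd · s⁻¹ · (kg⁻¹·m·s²) · (m²·s⁻²) · (s·A) · A⁻¹ = kg⁻¹·m³·cd.
Both reduce to kg⁻¹·m³·cd.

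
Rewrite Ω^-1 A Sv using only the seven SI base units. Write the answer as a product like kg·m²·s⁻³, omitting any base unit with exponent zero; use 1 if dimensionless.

Ω = V/A (resistance = voltage per current),
    = kg·m²·s⁻³·A⁻².
So Ω⁻¹ = kg⁻¹·m⁻²·s³·A².
Sv = J/kg (equivalent dose = energy per mass),
    = m²·s⁻².
Combining: Ω⁻¹·A·Sv = (kg⁻¹·m⁻²·s³·A²) · A · (m²·s⁻²) = kg⁻¹·s·A³.

kg⁻¹·s·A³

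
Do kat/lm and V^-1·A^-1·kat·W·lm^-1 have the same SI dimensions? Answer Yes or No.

Yes

Left side:
  lm = cd·sr = cd (luminous flux; sr is dimensionless).
  So lm⁻¹ = cd⁻¹.
  kat = mol/s = s⁻¹·mol (catalytic activity).
  Combining: lm⁻¹·kat = cd⁻¹ · (s⁻¹·mol) = s⁻¹·mol·cd⁻¹.
Right side:
  V = W/A (potential = power per current),
      = kg·m²·s⁻³·A⁻¹.
  So V⁻¹ = kg⁻¹·m⁻²·s³·A.
  kat = mol/s = s⁻¹·mol (catalytic activity).
  W = J/s (power = energy per time),
      = kg·m²·s⁻³.
  lm = cd·sr = cd (luminous flux; sr is dimensionless).
  So lm⁻¹ = cd⁻¹.
  Combining: V⁻¹·A⁻¹·kat·W·lm⁻¹ = (kg⁻¹·m⁻²·s³·A) · A⁻¹ · (s⁻¹·mol) · (kg·m²·s⁻³) · cd⁻¹ = s⁻¹·mol·cd⁻¹.
Both reduce to s⁻¹·mol·cd⁻¹.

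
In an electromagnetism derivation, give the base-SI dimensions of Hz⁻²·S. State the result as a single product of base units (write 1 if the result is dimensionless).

kg⁻¹·m⁻²·s⁵·A²

Hz = s⁻¹.
So Hz⁻² = s².
S = kg⁻¹·m⁻²·s³·A².
Combining: Hz⁻²·S = s² · (kg⁻¹·m⁻²·s³·A²) = kg⁻¹·m⁻²·s⁵·A².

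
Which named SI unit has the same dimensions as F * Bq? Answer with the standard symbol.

S

F = C/V (capacitance = charge per voltage),
    = A·s/(kg·m²·s⁻³·A⁻¹) (substituting C and V),
    = kg⁻¹·m⁻²·s⁴·A².
Bq = 1/s = s⁻¹ (activity is decays per second).
Combining: F·Bq = (kg⁻¹·m⁻²·s⁴·A²) · s⁻¹ = kg⁻¹·m⁻²·s³·A².
kg⁻¹·m⁻²·s³·A² is the base-SI form of the siemens.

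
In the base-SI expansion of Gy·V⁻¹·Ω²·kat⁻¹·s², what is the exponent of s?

Gy = J/kg (absorbed dose = energy per mass),
    = m²·s⁻².
V = W/A (potential = power per current),
    = kg·m²·s⁻³·A⁻¹.
So V⁻¹ = kg⁻¹·m⁻²·s³·A.
Ω = V/A (resistance = voltage per current),
    = kg·m²·s⁻³·A⁻².
So Ω² = kg²·m⁴·s⁻⁶·A⁻⁴.
kat = mol/s = s⁻¹·mol (catalytic activity).
So kat⁻¹ = s·mol⁻¹.
Combining: Gy·V⁻¹·Ω²·kat⁻¹·s² = (m²·s⁻²) · (kg⁻¹·m⁻²·s³·A) · (kg²·m⁴·s⁻⁶·A⁻⁴) · (s·mol⁻¹) · s² = kg·m⁴·s⁻²·A⁻³·mol⁻¹.
The exponent of s is -2.

-2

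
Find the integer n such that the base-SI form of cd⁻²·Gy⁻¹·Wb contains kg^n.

Gy = m²·s⁻².
So Gy⁻¹ = m⁻²·s².
Wb = kg·m²·s⁻²·A⁻¹.
Combining: cd⁻²·Gy⁻¹·Wb = cd⁻² · (m⁻²·s²) · (kg·m²·s⁻²·A⁻¹) = kg·A⁻¹·cd⁻².
The exponent of kg is 1.

1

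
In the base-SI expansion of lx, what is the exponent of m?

-2

lx = m⁻²·cd.
The exponent of m is -2.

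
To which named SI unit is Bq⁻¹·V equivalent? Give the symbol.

Bq = 1/s = s⁻¹ (activity is decays per second).
So Bq⁻¹ = s.
V = W/A (potential = power per current),
    = kg·m²·s⁻³·A⁻¹.
Combining: Bq⁻¹·V = s · (kg·m²·s⁻³·A⁻¹) = kg·m²·s⁻²·A⁻¹.
kg·m²·s⁻²·A⁻¹ is the base-SI form of the weber.

Wb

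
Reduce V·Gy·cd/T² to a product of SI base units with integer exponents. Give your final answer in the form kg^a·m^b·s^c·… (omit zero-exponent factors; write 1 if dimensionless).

kg⁻¹·m⁴·s⁻¹·A·cd

V = kg·m²·s⁻³·A⁻¹.
Gy = m²·s⁻².
T = kg·s⁻²·A⁻¹.
So T⁻² = kg⁻²·s⁴·A².
Combining: V·Gy·cd·T⁻² = (kg·m²·s⁻³·A⁻¹) · (m²·s⁻²) · cd · (kg⁻²·s⁴·A²) = kg⁻¹·m⁴·s⁻¹·A·cd.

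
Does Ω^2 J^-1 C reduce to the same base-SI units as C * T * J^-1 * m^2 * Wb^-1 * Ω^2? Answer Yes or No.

Left side:
  Ω = V/A (resistance = voltage per current),
      = kg·m²·s⁻³·A⁻².
  So Ω² = kg²·m⁴·s⁻⁶·A⁻⁴.
  J = N·m (work = force × distance),
      = kg·m²·s⁻².
  So J⁻¹ = kg⁻¹·m⁻²·s².
  C = A·s = s·A (charge = current × time).
  Combining: Ω²·J⁻¹·C = (kg²·m⁴·s⁻⁶·A⁻⁴) · (kg⁻¹·m⁻²·s²) · (s·A) = kg·m²·s⁻³·A⁻³.
Right side:
  C = s·A.
  T = kg·s⁻²·A⁻¹.
  J = kg·m²·s⁻².
  So J⁻¹ = kg⁻¹·m⁻²·s².
  Wb = kg·m²·s⁻²·A⁻¹.
  So Wb⁻¹ = kg⁻¹·m⁻²·s²·A.
  Ω = kg·m²·s⁻³·A⁻².
  So Ω² = kg²·m⁴·s⁻⁶·A⁻⁴.
  Combining: C·T·J⁻¹·m²·Wb⁻¹·Ω² = (s·A) · (kg·s⁻²·A⁻¹) · (kg⁻¹·m⁻²·s²) · m² · (kg⁻¹·m⁻²·s²·A) · (kg²·m⁴·s⁻⁶·A⁻⁴) = kg·m²·s⁻³·A⁻³.
Both reduce to kg·m²·s⁻³·A⁻³.

Yes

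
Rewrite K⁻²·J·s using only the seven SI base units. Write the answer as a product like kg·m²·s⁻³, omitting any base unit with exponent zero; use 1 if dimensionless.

J = kg·m²·s⁻².
Combining: K⁻²·J·s = K⁻² · (kg·m²·s⁻²) · s = kg·m²·s⁻¹·K⁻².

kg·m²·s⁻¹·K⁻²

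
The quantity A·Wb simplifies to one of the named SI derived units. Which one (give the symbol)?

J

Wb = kg·m²·s⁻²·A⁻¹.
Combining: A·Wb = A · (kg·m²·s⁻²·A⁻¹) = kg·m²·s⁻².
kg·m²·s⁻² is the base-SI form of the joule.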